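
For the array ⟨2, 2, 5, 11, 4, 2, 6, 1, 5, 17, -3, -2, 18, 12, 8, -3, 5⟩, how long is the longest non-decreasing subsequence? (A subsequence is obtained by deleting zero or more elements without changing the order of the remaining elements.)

6

One longest non-decreasing subsequence is 2, 2, 5, 11, 17, 18 (positions 1,2,3,4,10,13), of length 6; no longer one exists.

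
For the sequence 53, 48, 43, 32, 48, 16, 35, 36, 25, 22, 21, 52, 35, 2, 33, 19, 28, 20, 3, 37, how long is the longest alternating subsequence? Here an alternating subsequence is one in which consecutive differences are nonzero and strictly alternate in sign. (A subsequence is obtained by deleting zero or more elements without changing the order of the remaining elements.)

13

Track the best alternating length ending on an up-step vs a down-step at each position: up/down = 1/1, 1/2, 1/2, 1/2, 3/2, 1/4, 5/4, 5/4, 5/6, 5/6, 5/6, 7/2, 7/8, 1/8, 9/8, 9/10, 11/10, 11/12, 9/12, 13/8.
The maximum over both is 13; one such subsequence is 53, 43, 48, 16, 35, 25, 52, 2, 33, 19, 28, 20, 37.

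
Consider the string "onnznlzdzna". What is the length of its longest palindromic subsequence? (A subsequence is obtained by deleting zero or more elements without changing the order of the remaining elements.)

5

One longest palindromic subsequence is nzdzn (positions 5,7,8,9,10); it reads the same forward and backward, and the interval DP gives dp[1][11] = 5.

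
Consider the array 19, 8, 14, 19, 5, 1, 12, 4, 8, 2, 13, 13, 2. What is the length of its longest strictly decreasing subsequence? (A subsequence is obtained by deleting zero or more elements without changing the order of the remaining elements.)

5

One longest decreasing subsequence is 19, 8, 5, 4, 2 (positions 1,2,5,8,10), of length 5; no longer one exists.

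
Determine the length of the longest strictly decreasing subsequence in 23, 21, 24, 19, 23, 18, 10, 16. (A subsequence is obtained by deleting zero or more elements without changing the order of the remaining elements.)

Let dp[i] be the longest decreasing subsequence ending at position i. Then dp = [1, 2, 1, 3, 2, 4, 5, 5].
The maximum is 5; one witness is 23, 21, 19, 18, 10 at positions 1,2,4,6,7.

5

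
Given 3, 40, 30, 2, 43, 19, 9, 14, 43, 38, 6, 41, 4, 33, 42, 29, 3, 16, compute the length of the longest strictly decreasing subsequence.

Let dp[i] be the longest decreasing subsequence ending at position i. Then dp = [1, 1, 2, 3, 1, 3, 4, 4, 1, 2, 5, 2, 6, 3, 2, 4, 7, 5].
The maximum is 7; one witness is 40, 30, 19, 9, 6, 4, 3 at positions 2,3,6,7,11,13,17.

7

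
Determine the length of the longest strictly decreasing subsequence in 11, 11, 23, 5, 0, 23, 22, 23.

3

Scanning left to right, the best length ending at each element is: 11→1, 11→1, 23→1, 5→2, 0→3, 23→1, 22→2, 23→1.
So the longest decreasing subsequence has length 3, e.g. 11, 5, 0.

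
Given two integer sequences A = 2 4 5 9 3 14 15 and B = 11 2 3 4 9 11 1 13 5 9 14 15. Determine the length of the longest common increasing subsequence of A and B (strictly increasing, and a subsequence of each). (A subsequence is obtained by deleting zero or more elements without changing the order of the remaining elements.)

6

For each value that appears in both, track the longest common increasing run ending there.
The best achievable length is 6; one witness is 2, 4, 5, 9, 14, 15 (A-positions 1,2,3,4,6,7, B-positions 2,4,9,10,11,12).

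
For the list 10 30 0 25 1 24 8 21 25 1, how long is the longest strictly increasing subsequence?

5

Let dp[i] be the longest increasing subsequence ending at position i. Then dp = [1, 2, 1, 2, 2, 3, 3, 4, 5, 2].
The maximum is 5; one witness is 0, 1, 8, 21, 25 at positions 3,5,7,8,9.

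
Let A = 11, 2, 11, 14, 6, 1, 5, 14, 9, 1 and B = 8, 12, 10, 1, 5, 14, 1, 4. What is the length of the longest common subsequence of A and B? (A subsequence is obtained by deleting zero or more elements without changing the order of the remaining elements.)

4

A longest common subsequence is 1, 5, 14, 1 (length 4); the LCS DP confirms no longer common subsequence exists.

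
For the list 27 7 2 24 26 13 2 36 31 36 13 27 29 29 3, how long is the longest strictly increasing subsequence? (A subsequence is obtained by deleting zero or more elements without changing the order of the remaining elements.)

5

One longest increasing subsequence is 7, 24, 26, 31, 36 (positions 2,4,5,9,10), of length 5; no longer one exists.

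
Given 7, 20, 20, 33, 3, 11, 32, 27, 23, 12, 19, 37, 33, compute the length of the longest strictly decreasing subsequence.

Let dp[i] be the longest decreasing subsequence ending at position i. Then dp = [1, 1, 1, 1, 2, 2, 2, 3, 4, 5, 5, 1, 2].
The maximum is 5; one witness is 33, 32, 27, 23, 12 at positions 4,7,8,9,10.

5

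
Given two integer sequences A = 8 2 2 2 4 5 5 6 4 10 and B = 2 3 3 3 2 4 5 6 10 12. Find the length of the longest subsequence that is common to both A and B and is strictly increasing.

5

For each value that appears in both, track the longest common increasing run ending there.
The best achievable length is 5; one witness is 2, 4, 5, 6, 10 (A-positions 2,5,6,8,10, B-positions 1,6,7,8,9).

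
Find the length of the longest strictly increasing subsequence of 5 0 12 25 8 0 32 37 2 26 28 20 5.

5

Scanning left to right, the best length ending at each element is: 5→1, 0→1, 12→2, 25→3, 8→2, 0→1, 32→4, 37→5, 2→2, 26→4, 28→5, 20→3, 5→3.
So the longest increasing subsequence has length 5, e.g. 5, 12, 25, 32, 37.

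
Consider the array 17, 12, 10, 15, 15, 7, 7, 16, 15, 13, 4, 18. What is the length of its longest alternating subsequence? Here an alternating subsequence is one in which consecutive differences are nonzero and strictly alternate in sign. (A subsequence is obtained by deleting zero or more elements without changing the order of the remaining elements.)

7

Track the best alternating length ending on an up-step vs a down-step at each position: up/down = 1/1, 1/2, 1/2, 3/2, 3/2, 1/4, 1/4, 5/2, 5/6, 5/6, 1/6, 7/1.
The maximum over both is 7; one such subsequence is 17, 12, 15, 7, 16, 15, 18.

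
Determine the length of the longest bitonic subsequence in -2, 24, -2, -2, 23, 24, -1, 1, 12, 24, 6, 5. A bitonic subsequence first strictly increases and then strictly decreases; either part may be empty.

7

Let inc[i] be the LIS ending at i and dec[i] the longest strictly decreasing subsequence starting at i. inc = [1, 2, 1, 1, 2, 3, 2, 3, 4, 5, 4, 4], dec = [1, 5, 1, 1, 4, 4, 1, 1, 3, 3, 2, 1].
max_i inc[i]+dec[i]−1 = 7, with one witness -2, -1, 1, 12, 24, 6, 5.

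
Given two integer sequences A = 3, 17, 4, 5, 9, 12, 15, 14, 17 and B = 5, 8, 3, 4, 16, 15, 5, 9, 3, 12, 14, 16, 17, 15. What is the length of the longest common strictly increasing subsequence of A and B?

For each value that appears in both, track the longest common increasing run ending there.
The best achievable length is 7; one witness is 3, 4, 5, 9, 12, 14, 17 (A-positions 1,3,4,5,6,8,9, B-positions 3,4,7,8,10,11,13).

7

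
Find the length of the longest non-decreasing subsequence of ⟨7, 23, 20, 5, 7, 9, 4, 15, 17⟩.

5

Scanning left to right, the best length ending at each element is: 7→1, 23→2, 20→2, 5→1, 7→2, 9→3, 4→1, 15→4, 17→5.
So the longest non-decreasing subsequence has length 5, e.g. 7, 7, 9, 15, 17.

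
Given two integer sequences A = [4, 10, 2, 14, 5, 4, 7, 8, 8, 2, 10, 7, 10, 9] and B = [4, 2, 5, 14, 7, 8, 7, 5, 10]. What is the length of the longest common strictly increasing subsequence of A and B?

5

For each value that appears in both, track the longest common increasing run ending there.
The best achievable length is 5; one witness is 4, 5, 7, 8, 10 (A-positions 1,5,7,8,11, B-positions 1,3,5,6,9).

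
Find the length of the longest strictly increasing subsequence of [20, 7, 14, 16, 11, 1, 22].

4

One longest increasing subsequence is 7, 14, 16, 22 (positions 2,3,4,7), of length 4; no longer one exists.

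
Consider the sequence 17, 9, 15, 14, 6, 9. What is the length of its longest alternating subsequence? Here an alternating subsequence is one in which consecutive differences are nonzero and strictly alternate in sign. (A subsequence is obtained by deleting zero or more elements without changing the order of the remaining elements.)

5

Track the best alternating length ending on an up-step vs a down-step at each position: up/down = 1/1, 1/2, 3/2, 3/4, 1/4, 5/4.
The maximum over both is 5; one such subsequence is 17, 9, 15, 6, 9.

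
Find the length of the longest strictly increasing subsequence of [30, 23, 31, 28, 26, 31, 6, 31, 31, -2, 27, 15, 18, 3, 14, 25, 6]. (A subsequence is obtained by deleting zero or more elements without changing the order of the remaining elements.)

Scanning left to right, the best length ending at each element is: 30→1, 23→1, 31→2, 28→2, 26→2, 31→3, 6→1, 31→3, 31→3, -2→1, 27→3, 15→2, 18→3, 3→2, 14→3, 25→4, 6→3.
So the longest increasing subsequence has length 4, e.g. 6, 15, 18, 25.

4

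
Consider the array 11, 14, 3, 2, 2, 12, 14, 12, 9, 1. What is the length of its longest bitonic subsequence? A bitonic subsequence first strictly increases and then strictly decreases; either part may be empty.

Let inc[i] be the LIS ending at i and dec[i] the longest strictly decreasing subsequence starting at i. inc = [1, 2, 1, 1, 1, 2, 3, 2, 2, 1], dec = [4, 4, 3, 2, 2, 3, 4, 3, 2, 1].
max_i inc[i]+dec[i]−1 = 6, with one witness 11, 12, 14, 12, 9, 1.

6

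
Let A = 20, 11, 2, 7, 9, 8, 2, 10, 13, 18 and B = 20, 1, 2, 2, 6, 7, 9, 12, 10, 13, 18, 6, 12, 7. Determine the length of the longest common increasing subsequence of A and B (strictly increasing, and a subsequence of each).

A longest common strictly increasing subsequence is 2, 7, 9, 10, 13, 18 (length 6); it appears in order in both A and B, and no longer such subsequence exists.

6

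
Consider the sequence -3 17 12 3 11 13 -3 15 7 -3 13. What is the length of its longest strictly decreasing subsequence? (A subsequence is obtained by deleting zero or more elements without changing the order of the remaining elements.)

5

One longest decreasing subsequence is 17, 12, 11, 7, -3 (positions 2,3,5,9,10), of length 5; no longer one exists.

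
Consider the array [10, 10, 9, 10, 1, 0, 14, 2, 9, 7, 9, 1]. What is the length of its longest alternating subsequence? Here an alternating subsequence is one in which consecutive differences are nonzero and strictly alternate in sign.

10

Track the best alternating length ending on an up-step vs a down-step at each position: up/down = 1/1, 1/1, 1/2, 3/1, 1/4, 1/4, 5/1, 5/6, 7/6, 7/8, 9/6, 5/10.
The maximum over both is 10; one such subsequence is 10, 9, 10, 1, 14, 2, 9, 7, 9, 1.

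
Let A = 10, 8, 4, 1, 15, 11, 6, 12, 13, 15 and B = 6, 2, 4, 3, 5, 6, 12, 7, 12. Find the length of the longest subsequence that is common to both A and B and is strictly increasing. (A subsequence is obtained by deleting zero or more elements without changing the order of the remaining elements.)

3

For each value that appears in both, track the longest common increasing run ending there.
The best achievable length is 3; one witness is 4, 6, 12 (A-positions 3,7,8, B-positions 3,6,7).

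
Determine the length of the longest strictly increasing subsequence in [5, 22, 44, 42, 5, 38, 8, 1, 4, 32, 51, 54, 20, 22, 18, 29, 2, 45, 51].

7

Let dp[i] be the longest increasing subsequence ending at position i. Then dp = [1, 2, 3, 3, 1, 3, 2, 1, 2, 3, 4, 5, 3, 4, 3, 5, 2, 6, 7].
The maximum is 7; one witness is 5, 8, 20, 22, 29, 45, 51 at positions 1,7,13,14,16,18,19.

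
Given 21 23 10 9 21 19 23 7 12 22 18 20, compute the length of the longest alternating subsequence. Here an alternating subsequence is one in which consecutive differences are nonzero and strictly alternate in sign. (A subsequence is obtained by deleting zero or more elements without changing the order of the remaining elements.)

10

A longest alternating subsequence is 21, 23, 10, 21, 19, 23, 7, 22, 18, 20 (positions 1,2,3,5,6,7,8,10,11,12); its 9 consecutive differences strictly alternate in sign, and length 10 is optimal.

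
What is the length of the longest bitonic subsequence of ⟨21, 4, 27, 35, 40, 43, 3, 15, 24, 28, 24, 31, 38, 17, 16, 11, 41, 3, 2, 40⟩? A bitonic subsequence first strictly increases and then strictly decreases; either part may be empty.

One longest bitonic subsequence is 21, 27, 35, 40, 43, 28, 24, 17, 16, 11, 3, 2 (positions 1,3,4,5,6,10,11,14,15,16,18,19): it rises to 43 then falls. Length 12 is optimal.

12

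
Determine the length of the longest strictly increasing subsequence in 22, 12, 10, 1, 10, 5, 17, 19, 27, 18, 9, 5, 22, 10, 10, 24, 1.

6

One longest increasing subsequence is 1, 10, 17, 19, 22, 24 (positions 4,5,7,8,13,16), of length 6; no longer one exists.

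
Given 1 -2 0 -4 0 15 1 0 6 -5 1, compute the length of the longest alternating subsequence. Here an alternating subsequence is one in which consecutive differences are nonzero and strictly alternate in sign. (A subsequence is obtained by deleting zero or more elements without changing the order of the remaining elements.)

A longest alternating subsequence is 1, -2, 0, -4, 15, 1, 6, -5, 1 (positions 1,2,3,4,6,7,9,10,11); its 8 consecutive differences strictly alternate in sign, and length 9 is optimal.

9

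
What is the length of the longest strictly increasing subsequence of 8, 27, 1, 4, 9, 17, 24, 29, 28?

6

Let dp[i] be the longest increasing subsequence ending at position i. Then dp = [1, 2, 1, 2, 3, 4, 5, 6, 6].
The maximum is 6; one witness is 1, 4, 9, 17, 24, 29 at positions 3,4,5,6,7,8.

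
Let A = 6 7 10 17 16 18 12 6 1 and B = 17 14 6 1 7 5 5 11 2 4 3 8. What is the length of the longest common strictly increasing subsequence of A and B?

2

A longest common strictly increasing subsequence is 6, 7 (length 2); it appears in order in both A and B, and no longer such subsequence exists.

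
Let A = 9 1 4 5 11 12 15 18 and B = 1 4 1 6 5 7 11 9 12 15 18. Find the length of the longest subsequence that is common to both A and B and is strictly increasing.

For each value that appears in both, track the longest common increasing run ending there.
The best achievable length is 7; one witness is 1, 4, 5, 11, 12, 15, 18 (A-positions 2,3,4,5,6,7,8, B-positions 1,2,5,7,9,10,11).

7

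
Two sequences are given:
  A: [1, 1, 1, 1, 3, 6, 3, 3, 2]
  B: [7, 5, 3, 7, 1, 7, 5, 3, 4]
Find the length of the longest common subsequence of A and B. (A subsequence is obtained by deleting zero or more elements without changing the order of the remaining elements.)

A longest common subsequence is 1, 3 (length 2); the LCS DP confirms no longer common subsequence exists.

2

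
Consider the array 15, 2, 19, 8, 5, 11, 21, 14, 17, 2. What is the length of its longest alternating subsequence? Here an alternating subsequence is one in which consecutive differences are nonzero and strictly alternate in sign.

8

Track the best alternating length ending on an up-step vs a down-step at each position: up/down = 1/1, 1/2, 3/1, 3/4, 3/4, 5/4, 5/1, 5/6, 7/6, 1/8.
The maximum over both is 8; one such subsequence is 15, 2, 19, 8, 21, 14, 17, 2.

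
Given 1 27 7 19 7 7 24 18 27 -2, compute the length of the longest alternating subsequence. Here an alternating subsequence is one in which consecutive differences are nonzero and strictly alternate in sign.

9

Track the best alternating length ending on an up-step vs a down-step at each position: up/down = 1/1, 2/1, 2/3, 4/3, 2/5, 2/5, 6/3, 6/7, 8/1, 1/9.
The maximum over both is 9; one such subsequence is 1, 27, 7, 19, 7, 24, 18, 27, -2.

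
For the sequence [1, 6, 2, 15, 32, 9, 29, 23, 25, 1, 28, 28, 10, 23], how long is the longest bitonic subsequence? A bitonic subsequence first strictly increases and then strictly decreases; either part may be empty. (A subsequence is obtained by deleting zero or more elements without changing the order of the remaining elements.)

7

One longest bitonic subsequence is 1, 6, 15, 32, 29, 28, 23 (positions 1,2,4,5,7,12,14): it rises to 32 then falls. Length 7 is optimal.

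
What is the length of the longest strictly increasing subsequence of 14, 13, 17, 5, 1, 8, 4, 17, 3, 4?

Scanning left to right, the best length ending at each element is: 14→1, 13→1, 17→2, 5→1, 1→1, 8→2, 4→2, 17→3, 3→2, 4→3.
So the longest increasing subsequence has length 3, e.g. 5, 8, 17.

3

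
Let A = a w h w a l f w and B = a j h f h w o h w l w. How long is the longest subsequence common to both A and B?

A longest common subsequence is awhwlw (length 6); the LCS DP confirms no longer common subsequence exists.

6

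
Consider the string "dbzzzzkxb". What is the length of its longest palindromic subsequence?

One longest palindromic subsequence is bzzzzb (positions 2,3,4,5,6,9); it reads the same forward and backward, and the interval DP gives dp[1][9] = 6.

6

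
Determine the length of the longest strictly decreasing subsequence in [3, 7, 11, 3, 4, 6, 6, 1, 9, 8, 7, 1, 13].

Let dp[i] be the longest decreasing subsequence ending at position i. Then dp = [1, 1, 1, 2, 2, 2, 2, 3, 2, 3, 4, 5, 1].
The maximum is 5; one witness is 11, 9, 8, 7, 1 at positions 3,9,10,11,12.

5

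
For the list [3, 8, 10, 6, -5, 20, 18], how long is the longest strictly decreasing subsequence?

3

Let dp[i] be the longest decreasing subsequence ending at position i. Then dp = [1, 1, 1, 2, 3, 1, 2].
The maximum is 3; one witness is 8, 6, -5 at positions 2,4,5.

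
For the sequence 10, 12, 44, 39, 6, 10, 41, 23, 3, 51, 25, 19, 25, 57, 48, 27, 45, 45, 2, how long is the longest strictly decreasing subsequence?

5

Let dp[i] be the longest decreasing subsequence ending at position i. Then dp = [1, 1, 1, 2, 3, 3, 2, 3, 4, 1, 3, 4, 3, 1, 2, 3, 3, 3, 5].
The maximum is 5; one witness is 44, 39, 6, 3, 2 at positions 3,4,5,9,19.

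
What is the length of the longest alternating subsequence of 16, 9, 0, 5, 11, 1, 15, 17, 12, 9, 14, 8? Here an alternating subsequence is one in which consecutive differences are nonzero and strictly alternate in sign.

8

A longest alternating subsequence is 16, 0, 5, 1, 15, 12, 14, 8 (positions 1,3,4,6,7,9,11,12); its 7 consecutive differences strictly alternate in sign, and length 8 is optimal.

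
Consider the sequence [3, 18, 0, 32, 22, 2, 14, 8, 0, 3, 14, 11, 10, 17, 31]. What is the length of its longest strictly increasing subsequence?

Let dp[i] be the longest increasing subsequence ending at position i. Then dp = [1, 2, 1, 3, 3, 2, 3, 3, 1, 3, 4, 4, 4, 5, 6].
The maximum is 6; one witness is 0, 2, 8, 14, 17, 31 at positions 3,6,8,11,14,15.

6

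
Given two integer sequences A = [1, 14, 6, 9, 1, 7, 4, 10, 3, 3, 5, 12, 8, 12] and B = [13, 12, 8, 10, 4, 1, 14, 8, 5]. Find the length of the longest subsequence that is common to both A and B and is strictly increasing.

2

For each value that appears in both, track the longest common increasing run ending there.
The best achievable length is 2; one witness is 1, 14 (A-positions 1,2, B-positions 6,7).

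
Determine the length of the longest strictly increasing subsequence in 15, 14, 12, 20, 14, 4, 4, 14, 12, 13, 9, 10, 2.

3

One longest increasing subsequence is 4, 12, 13 (positions 6,9,10), of length 3; no longer one exists.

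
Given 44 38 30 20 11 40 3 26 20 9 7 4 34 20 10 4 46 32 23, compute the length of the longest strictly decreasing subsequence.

8

One longest decreasing subsequence is 44, 38, 30, 20, 11, 9, 7, 4 (positions 1,2,3,4,5,10,11,12), of length 8; no longer one exists.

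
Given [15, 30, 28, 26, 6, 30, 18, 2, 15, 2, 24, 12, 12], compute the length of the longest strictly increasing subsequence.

3

Let dp[i] be the longest increasing subsequence ending at position i. Then dp = [1, 2, 2, 2, 1, 3, 2, 1, 2, 1, 3, 2, 2].
The maximum is 3; one witness is 15, 28, 30 at positions 1,3,6.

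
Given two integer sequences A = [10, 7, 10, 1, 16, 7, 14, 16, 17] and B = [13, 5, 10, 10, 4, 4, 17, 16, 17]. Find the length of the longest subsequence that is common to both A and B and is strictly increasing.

3

For each value that appears in both, track the longest common increasing run ending there.
The best achievable length is 3; one witness is 10, 16, 17 (A-positions 1,5,9, B-positions 3,8,9).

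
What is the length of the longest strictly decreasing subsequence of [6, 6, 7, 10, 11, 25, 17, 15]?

Scanning left to right, the best length ending at each element is: 6→1, 6→1, 7→1, 10→1, 11→1, 25→1, 17→2, 15→3.
So the longest decreasing subsequence has length 3, e.g. 25, 17, 15.

3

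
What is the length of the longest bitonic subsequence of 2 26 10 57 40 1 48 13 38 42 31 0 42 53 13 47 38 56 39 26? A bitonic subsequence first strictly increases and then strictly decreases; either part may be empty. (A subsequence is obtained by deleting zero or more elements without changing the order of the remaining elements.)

Let inc[i] be the LIS ending at i and dec[i] the longest strictly decreasing subsequence starting at i. inc = [1, 2, 2, 3, 3, 1, 4, 3, 4, 5, 4, 1, 5, 6, 3, 6, 5, 7, 6, 4], dec = [3, 4, 3, 5, 4, 2, 4, 2, 3, 3, 2, 1, 3, 4, 1, 3, 2, 3, 2, 1].
max_i inc[i]+dec[i]−1 = 9, with one witness 2, 10, 13, 38, 42, 53, 47, 39, 26.

9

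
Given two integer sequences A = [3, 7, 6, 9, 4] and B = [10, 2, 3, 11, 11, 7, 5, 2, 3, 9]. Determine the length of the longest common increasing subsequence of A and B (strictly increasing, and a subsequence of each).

For each value that appears in both, track the longest common increasing run ending there.
The best achievable length is 3; one witness is 3, 7, 9 (A-positions 1,2,4, B-positions 3,6,10).

3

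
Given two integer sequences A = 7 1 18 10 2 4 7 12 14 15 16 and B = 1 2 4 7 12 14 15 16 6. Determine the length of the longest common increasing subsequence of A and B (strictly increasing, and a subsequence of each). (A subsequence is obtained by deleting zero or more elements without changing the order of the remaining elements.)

For each value that appears in both, track the longest common increasing run ending there.
The best achievable length is 8; one witness is 1, 2, 4, 7, 12, 14, 15, 16 (A-positions 2,5,6,7,8,9,10,11, B-positions 1,2,3,4,5,6,7,8).

8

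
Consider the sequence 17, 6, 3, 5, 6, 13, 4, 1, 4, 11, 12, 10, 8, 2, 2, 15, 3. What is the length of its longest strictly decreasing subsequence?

6

Scanning left to right, the best length ending at each element is: 17→1, 6→2, 3→3, 5→3, 6→2, 13→2, 4→4, 1→5, 4→4, 11→3, 12→3, 10→4, 8→5, 2→6, 2→6, 15→2, 3→6.
So the longest decreasing subsequence has length 6, e.g. 17, 13, 11, 10, 8, 2.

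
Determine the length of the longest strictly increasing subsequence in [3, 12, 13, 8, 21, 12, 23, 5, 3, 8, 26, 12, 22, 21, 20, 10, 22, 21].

6

Let dp[i] be the longest increasing subsequence ending at position i. Then dp = [1, 2, 3, 2, 4, 3, 5, 2, 1, 3, 6, 4, 5, 5, 5, 4, 6, 6].
The maximum is 6; one witness is 3, 12, 13, 21, 23, 26 at positions 1,2,3,5,7,11.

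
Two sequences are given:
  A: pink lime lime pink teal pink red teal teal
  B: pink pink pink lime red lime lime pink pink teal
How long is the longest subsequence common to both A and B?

6

A longest common subsequence is pink, lime, lime, pink, pink, teal (length 6); the LCS DP confirms no longer common subsequence exists.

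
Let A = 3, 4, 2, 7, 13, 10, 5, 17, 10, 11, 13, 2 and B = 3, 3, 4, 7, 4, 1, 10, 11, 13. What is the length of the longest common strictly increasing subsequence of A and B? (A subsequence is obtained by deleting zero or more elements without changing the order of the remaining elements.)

For each value that appears in both, track the longest common increasing run ending there.
The best achievable length is 6; one witness is 3, 4, 7, 10, 11, 13 (A-positions 1,2,4,6,10,11, B-positions 1,3,4,7,8,9).

6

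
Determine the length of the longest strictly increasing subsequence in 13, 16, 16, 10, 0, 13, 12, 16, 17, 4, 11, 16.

4

Let dp[i] be the longest increasing subsequence ending at position i. Then dp = [1, 2, 2, 1, 1, 2, 2, 3, 4, 2, 3, 4].
The maximum is 4; one witness is 10, 13, 16, 17 at positions 4,6,8,9.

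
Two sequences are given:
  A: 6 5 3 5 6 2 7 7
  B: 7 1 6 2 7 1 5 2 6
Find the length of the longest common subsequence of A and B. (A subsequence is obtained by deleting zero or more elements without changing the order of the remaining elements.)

Backtracking the LCS table gives one alignment: 6 (A1,B3) → 5 (A2,B7) → 6 (A5,B9).
So the longest common subsequence has length 3.

3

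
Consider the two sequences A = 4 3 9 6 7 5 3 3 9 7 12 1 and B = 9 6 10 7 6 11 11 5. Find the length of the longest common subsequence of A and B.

4

Backtracking the LCS table gives one alignment: 9 (A3,B1) → 6 (A4,B2) → 7 (A5,B4) → 5 (A6,B8).
So the longest common subsequence has length 4.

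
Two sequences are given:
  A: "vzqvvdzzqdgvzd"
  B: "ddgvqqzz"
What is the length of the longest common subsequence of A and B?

A longest common subsequence is ddgvz (length 5); the LCS DP confirms no longer common subsequence exists.

5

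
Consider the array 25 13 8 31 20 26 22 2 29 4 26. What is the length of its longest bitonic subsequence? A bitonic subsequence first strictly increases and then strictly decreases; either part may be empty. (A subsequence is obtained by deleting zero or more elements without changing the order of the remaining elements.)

One longest bitonic subsequence is 25, 31, 26, 22, 4 (positions 1,4,6,7,10): it rises to 31 then falls. Length 5 is optimal.

5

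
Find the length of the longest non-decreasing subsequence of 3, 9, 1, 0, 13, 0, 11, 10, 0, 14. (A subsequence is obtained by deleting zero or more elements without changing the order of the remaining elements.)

Let dp[i] be the longest non-decreasing subsequence ending at position i. Then dp = [1, 2, 1, 1, 3, 2, 3, 3, 3, 4].
The maximum is 4; one witness is 3, 9, 13, 14 at positions 1,2,5,10.

4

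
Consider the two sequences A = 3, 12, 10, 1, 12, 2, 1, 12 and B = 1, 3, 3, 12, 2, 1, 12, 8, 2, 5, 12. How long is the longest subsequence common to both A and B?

6

Backtracking the LCS table gives one alignment: 3 (A1,B3) → 12 (A2,B4) → 1 (A4,B6) → 12 (A5,B7) → 2 (A6,B9) → 12 (A8,B11).
So the longest common subsequence has length 6.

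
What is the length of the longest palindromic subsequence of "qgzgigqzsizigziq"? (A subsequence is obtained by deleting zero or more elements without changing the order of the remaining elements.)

Using dp[i][j] = 2 + dp[i+1][j−1] if the ends match, else max(dp[i+1][j], dp[i][j−1]):
dp[1][16] = 11. A witness is qzgizizigzq at positions 1,3,4,5,8,10,11,12,13,14,16.

11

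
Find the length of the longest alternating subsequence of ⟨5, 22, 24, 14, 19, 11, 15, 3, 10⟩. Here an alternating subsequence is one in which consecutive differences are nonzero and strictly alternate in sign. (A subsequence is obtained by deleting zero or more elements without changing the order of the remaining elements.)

Track the best alternating length ending on an up-step vs a down-step at each position: up/down = 1/1, 2/1, 2/1, 2/3, 4/3, 2/5, 6/5, 1/7, 8/7.
The maximum over both is 8; one such subsequence is 5, 22, 14, 19, 11, 15, 3, 10.

8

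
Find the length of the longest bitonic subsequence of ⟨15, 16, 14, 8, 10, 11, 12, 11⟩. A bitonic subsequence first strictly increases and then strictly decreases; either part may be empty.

Let inc[i] be the LIS ending at i and dec[i] the longest strictly decreasing subsequence starting at i. inc = [1, 2, 1, 1, 2, 3, 4, 3], dec = [4, 4, 3, 1, 1, 1, 2, 1].
max_i inc[i]+dec[i]−1 = 5, with one witness 15, 16, 14, 12, 11.

5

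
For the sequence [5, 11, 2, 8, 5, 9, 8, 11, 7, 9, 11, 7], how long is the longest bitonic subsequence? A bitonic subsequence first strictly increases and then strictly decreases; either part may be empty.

One longest bitonic subsequence is 5, 8, 9, 11, 9, 7 (positions 1,4,6,8,10,12): it rises to 11 then falls. Length 6 is optimal.

6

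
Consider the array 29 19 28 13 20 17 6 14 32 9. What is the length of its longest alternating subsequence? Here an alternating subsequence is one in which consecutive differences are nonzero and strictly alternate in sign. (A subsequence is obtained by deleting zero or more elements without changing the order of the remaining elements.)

Track the best alternating length ending on an up-step vs a down-step at each position: up/down = 1/1, 1/2, 3/2, 1/4, 5/4, 5/6, 1/6, 7/6, 7/1, 7/8.
The maximum over both is 8; one such subsequence is 29, 19, 28, 13, 20, 6, 14, 9.

8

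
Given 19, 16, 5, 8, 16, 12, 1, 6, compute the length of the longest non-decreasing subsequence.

3

Let dp[i] be the longest non-decreasing subsequence ending at position i. Then dp = [1, 1, 1, 2, 3, 3, 1, 2].
The maximum is 3; one witness is 5, 8, 16 at positions 3,4,5.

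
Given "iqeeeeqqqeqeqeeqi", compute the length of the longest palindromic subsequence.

One longest palindromic subsequence is iqeeeeqqqeeeeqi (positions 1,2,3,4,5,6,7,8,9,10,12,14,15,16,17); it reads the same forward and backward, and the interval DP gives dp[1][17] = 15.

15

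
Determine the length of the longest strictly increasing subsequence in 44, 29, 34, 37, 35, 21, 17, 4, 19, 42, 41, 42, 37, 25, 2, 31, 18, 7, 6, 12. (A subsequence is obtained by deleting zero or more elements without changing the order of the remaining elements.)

5

Scanning left to right, the best length ending at each element is: 44→1, 29→1, 34→2, 37→3, 35→3, 21→1, 17→1, 4→1, 19→2, 42→4, 41→4, 42→5, 37→4, 25→3, 2→1, 31→4, 18→2, 7→2, 6→2, 12→3.
So the longest increasing subsequence has length 5, e.g. 29, 34, 37, 41, 42.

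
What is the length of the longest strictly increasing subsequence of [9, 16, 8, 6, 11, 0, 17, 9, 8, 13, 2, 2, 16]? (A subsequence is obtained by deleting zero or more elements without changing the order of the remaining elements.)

4

Scanning left to right, the best length ending at each element is: 9→1, 16→2, 8→1, 6→1, 11→2, 0→1, 17→3, 9→2, 8→2, 13→3, 2→2, 2→2, 16→4.
So the longest increasing subsequence has length 4, e.g. 9, 11, 13, 16.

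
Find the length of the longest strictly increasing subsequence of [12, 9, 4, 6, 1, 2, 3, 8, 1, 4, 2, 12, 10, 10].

Scanning left to right, the best length ending at each element is: 12→1, 9→1, 4→1, 6→2, 1→1, 2→2, 3→3, 8→4, 1→1, 4→4, 2→2, 12→5, 10→5, 10→5.
So the longest increasing subsequence has length 5, e.g. 1, 2, 3, 8, 12.

5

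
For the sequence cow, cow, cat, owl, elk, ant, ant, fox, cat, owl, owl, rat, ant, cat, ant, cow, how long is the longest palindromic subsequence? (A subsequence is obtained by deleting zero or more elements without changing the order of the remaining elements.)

8

One longest palindromic subsequence is cow ant cat owl owl cat ant cow (positions 1,6,9,10,11,14,15,16); it reads the same forward and backward, and the interval DP gives dp[1][16] = 8.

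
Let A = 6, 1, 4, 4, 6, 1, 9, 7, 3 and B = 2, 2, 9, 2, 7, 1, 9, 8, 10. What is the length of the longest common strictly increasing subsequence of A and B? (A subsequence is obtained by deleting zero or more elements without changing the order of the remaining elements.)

2

A longest common strictly increasing subsequence is 1, 9 (length 2); it appears in order in both A and B, and no longer such subsequence exists.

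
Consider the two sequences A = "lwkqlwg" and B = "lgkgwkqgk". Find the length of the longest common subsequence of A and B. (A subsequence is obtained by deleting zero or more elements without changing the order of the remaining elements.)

5

A longest common subsequence is lwkqg (length 5); the LCS DP confirms no longer common subsequence exists.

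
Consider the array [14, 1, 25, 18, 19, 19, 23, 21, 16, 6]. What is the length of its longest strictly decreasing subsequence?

5

One longest decreasing subsequence is 25, 23, 21, 16, 6 (positions 3,7,8,9,10), of length 5; no longer one exists.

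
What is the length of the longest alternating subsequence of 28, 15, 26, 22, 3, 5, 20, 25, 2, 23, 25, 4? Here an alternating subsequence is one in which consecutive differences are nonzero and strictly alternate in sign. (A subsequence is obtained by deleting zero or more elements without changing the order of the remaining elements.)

8

A longest alternating subsequence is 28, 15, 26, 3, 5, 2, 23, 4 (positions 1,2,3,5,6,9,10,12); its 7 consecutive differences strictly alternate in sign, and length 8 is optimal.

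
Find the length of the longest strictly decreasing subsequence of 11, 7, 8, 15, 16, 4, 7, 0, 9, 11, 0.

4

Let dp[i] be the longest decreasing subsequence ending at position i. Then dp = [1, 2, 2, 1, 1, 3, 3, 4, 2, 2, 4].
The maximum is 4; one witness is 11, 7, 4, 0 at positions 1,2,6,8.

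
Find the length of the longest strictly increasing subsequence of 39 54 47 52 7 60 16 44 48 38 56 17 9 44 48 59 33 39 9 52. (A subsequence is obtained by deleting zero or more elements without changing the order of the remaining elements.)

Scanning left to right, the best length ending at each element is: 39→1, 54→2, 47→2, 52→3, 7→1, 60→4, 16→2, 44→3, 48→4, 38→3, 56→5, 17→3, 9→2, 44→4, 48→5, 59→6, 33→4, 39→5, 9→2, 52→6.
So the longest increasing subsequence has length 6, e.g. 7, 16, 44, 48, 56, 59.

6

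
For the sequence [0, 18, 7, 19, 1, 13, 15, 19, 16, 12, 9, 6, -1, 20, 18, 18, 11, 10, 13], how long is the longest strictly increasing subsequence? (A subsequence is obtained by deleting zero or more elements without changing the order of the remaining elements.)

Scanning left to right, the best length ending at each element is: 0→1, 18→2, 7→2, 19→3, 1→2, 13→3, 15→4, 19→5, 16→5, 12→3, 9→3, 6→3, -1→1, 20→6, 18→6, 18→6, 11→4, 10→4, 13→5.
So the longest increasing subsequence has length 6, e.g. 0, 7, 13, 15, 19, 20.

6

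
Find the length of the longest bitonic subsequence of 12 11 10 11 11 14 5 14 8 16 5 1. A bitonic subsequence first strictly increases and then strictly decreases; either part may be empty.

6

Let inc[i] be the LIS ending at i and dec[i] the longest strictly decreasing subsequence starting at i. inc = [1, 1, 1, 2, 2, 3, 1, 3, 2, 4, 1, 1], dec = [6, 5, 4, 4, 4, 4, 2, 4, 3, 3, 2, 1].
max_i inc[i]+dec[i]−1 = 6, with one witness 12, 11, 10, 8, 5, 1.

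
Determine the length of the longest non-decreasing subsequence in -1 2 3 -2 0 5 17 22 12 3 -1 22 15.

7

One longest non-decreasing subsequence is -1, 2, 3, 5, 17, 22, 22 (positions 1,2,3,6,7,8,12), of length 7; no longer one exists.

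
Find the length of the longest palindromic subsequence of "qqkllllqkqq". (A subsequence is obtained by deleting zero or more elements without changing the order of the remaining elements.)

10

One longest palindromic subsequence is qqkllllkqq (positions 1,2,3,4,5,6,7,9,10,11); it reads the same forward and backward, and the interval DP gives dp[1][11] = 10.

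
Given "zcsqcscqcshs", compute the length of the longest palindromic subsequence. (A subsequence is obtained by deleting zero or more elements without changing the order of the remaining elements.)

7

One longest palindromic subsequence is sscqcss (positions 3,6,7,8,9,10,12); it reads the same forward and backward, and the interval DP gives dp[1][12] = 7.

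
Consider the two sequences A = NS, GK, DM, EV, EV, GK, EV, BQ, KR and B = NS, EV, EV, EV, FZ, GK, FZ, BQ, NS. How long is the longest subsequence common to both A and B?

5

Backtracking the LCS table gives one alignment: NS (A1,B1) → EV (A4,B3) → EV (A5,B4) → GK (A6,B6) → BQ (A8,B8).
So the longest common subsequence has length 5.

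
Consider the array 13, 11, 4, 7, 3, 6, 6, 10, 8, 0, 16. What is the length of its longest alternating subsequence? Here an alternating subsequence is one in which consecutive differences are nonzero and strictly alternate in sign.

7

A longest alternating subsequence is 13, 4, 7, 3, 10, 8, 16 (positions 1,3,4,5,8,9,11); its 6 consecutive differences strictly alternate in sign, and length 7 is optimal.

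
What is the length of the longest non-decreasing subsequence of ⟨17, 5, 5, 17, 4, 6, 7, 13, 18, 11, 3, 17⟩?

6

Let dp[i] be the longest non-decreasing subsequence ending at position i. Then dp = [1, 1, 2, 3, 1, 3, 4, 5, 6, 5, 1, 6].
The maximum is 6; one witness is 5, 5, 6, 7, 13, 18 at positions 2,3,6,7,8,9.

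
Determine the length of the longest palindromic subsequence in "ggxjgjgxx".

5

Using dp[i][j] = 2 + dp[i+1][j−1] if the ends match, else max(dp[i+1][j], dp[i][j−1]):
dp[1][9] = 5. A witness is xgjgx at positions 3,5,6,7,9.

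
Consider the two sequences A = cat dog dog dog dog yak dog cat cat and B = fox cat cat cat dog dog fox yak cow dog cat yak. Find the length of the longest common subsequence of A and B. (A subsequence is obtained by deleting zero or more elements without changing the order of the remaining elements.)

Backtracking the LCS table gives one alignment: cat (A1,B4) → dog (A2,B5) → dog (A3,B6) → yak (A6,B8) → dog (A7,B10) → cat (A8,B11).
So the longest common subsequence has length 6.

6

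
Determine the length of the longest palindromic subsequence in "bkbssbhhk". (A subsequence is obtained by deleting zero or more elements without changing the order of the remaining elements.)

Using dp[i][j] = 2 + dp[i+1][j−1] if the ends match, else max(dp[i+1][j], dp[i][j−1]):
dp[1][9] = 6. A witness is kbssbk at positions 2,3,4,5,6,9.

6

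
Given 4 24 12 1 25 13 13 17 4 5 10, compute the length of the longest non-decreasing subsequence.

5

Let dp[i] be the longest non-decreasing subsequence ending at position i. Then dp = [1, 2, 2, 1, 3, 3, 4, 5, 2, 3, 4].
The maximum is 5; one witness is 4, 12, 13, 13, 17 at positions 1,3,6,7,8.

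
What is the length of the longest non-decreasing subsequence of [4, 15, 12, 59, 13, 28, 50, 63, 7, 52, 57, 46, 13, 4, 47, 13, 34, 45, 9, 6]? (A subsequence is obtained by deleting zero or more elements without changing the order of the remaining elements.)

One longest non-decreasing subsequence is 4, 12, 13, 28, 50, 52, 57 (positions 1,3,5,6,7,10,11), of length 7; no longer one exists.

7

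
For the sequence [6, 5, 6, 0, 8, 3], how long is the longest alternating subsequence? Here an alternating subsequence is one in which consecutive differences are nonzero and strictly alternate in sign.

Track the best alternating length ending on an up-step vs a down-step at each position: up/down = 1/1, 1/2, 3/1, 1/4, 5/1, 5/6.
The maximum over both is 6; one such subsequence is 6, 5, 6, 0, 8, 3.

6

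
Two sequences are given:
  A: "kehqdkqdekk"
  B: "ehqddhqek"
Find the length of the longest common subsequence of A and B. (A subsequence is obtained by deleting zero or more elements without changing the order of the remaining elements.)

7

Backtracking the LCS table gives one alignment: e (A2,B1) → h (A3,B2) → q (A4,B3) → d (A5,B5) → q (A7,B7) → e (A9,B8) → k (A11,B9).
So the longest common subsequence has length 7.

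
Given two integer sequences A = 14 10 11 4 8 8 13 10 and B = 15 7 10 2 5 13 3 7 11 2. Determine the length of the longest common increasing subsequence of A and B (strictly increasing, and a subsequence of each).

A longest common strictly increasing subsequence is 10, 13 (length 2); it appears in order in both A and B, and no longer such subsequence exists.

2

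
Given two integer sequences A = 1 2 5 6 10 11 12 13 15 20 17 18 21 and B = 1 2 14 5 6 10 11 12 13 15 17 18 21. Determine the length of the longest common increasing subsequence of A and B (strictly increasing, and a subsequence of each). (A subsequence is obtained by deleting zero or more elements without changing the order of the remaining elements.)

For each value that appears in both, track the longest common increasing run ending there.
The best achievable length is 12; one witness is 1, 2, 5, 6, 10, 11, 12, 13, 15, 17, 18, 21 (A-positions 1,2,3,4,5,6,7,8,9,11,12,13, B-positions 1,2,4,5,6,7,8,9,10,11,12,13).

12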